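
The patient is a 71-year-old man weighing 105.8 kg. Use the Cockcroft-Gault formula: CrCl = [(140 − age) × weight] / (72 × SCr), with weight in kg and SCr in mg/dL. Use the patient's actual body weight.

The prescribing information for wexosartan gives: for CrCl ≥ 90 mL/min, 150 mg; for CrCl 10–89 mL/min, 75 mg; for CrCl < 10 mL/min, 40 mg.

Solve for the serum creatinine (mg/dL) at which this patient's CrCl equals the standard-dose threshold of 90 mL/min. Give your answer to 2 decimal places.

Standard dose requires CrCl ≥ 90 mL/min.
Set (140 − 71) × 105.8 / (72 × SCr) = 90
SCr = (140 − 71) × 105.8 / (72 × 90) = 1.127 mg/dL

1.13 mg/dL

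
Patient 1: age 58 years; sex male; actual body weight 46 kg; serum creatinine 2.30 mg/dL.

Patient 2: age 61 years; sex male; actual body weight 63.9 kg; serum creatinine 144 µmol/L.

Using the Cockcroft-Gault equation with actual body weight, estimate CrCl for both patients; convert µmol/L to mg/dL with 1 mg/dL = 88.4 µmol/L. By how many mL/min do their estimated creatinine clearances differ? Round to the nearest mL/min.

Patient 1: CrCl = (140 − 58) × 46 / (72 × 2.3) = 3772.0 / 165.60 ≈ 22.8 mL/min
Patient 2: SCr = 144 / 88.4 = 1.629 mg/dL
Patient 2: CrCl = (140 − 61) × 63.9 / (72 × 1.629) = 5048.1 / 117.29 ≈ 43.0 mL/min
|22.8 − 43.0| = 20.2 mL/min

20 mL/min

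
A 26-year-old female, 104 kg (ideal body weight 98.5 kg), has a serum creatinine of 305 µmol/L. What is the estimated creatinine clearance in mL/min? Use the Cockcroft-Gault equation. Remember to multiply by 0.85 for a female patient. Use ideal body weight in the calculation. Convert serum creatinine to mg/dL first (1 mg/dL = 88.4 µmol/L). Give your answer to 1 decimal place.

SCr = 305 / 88.4 = 3.45 mg/dL
CrCl = (140 − 26) × 98.5 / (72 × 3.45) × 0.85 = 11229.0 / 248.40 × 0.85 ≈ 38.4 mL/min

38.4 mL/min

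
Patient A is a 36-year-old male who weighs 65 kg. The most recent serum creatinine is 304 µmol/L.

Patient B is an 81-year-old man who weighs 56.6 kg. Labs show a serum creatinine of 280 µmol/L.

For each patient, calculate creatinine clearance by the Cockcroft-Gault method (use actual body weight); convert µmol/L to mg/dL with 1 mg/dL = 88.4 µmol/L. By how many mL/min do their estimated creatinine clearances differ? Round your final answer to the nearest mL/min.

13 mL/min

Patient A: SCr = 304 / 88.4 = 3.439 mg/dL
Patient A: CrCl = (140 − 36) × 65 / (72 × 3.439) = 6760.0 / 247.61 ≈ 27.3 mL/min
Patient B: SCr = 280 / 88.4 = 3.167 mg/dL
Patient B: CrCl = (140 − 81) × 56.6 / (72 × 3.167) = 3339.4 / 228.02 ≈ 14.6 mL/min
|27.3 − 14.6| = 12.7 mL/min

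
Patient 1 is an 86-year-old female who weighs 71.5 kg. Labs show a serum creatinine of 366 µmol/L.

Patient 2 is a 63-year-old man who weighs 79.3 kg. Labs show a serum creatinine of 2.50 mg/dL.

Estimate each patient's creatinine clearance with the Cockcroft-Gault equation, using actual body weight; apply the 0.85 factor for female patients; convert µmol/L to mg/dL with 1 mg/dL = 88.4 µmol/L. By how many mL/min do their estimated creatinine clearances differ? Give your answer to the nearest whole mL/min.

23 mL/min

Patient 1: SCr = 366 / 88.4 = 4.14 mg/dL
Patient 1: CrCl = (140 − 86) × 71.5 / (72 × 4.14) × 0.85 = 3861.0 / 298.08 × 0.85 ≈ 11.0 mL/min
Patient 2: CrCl = (140 − 63) × 79.3 / (72 × 2.5) = 6106.1 / 180.00 ≈ 33.9 mL/min
|11.0 − 33.9| = 22.9 mL/min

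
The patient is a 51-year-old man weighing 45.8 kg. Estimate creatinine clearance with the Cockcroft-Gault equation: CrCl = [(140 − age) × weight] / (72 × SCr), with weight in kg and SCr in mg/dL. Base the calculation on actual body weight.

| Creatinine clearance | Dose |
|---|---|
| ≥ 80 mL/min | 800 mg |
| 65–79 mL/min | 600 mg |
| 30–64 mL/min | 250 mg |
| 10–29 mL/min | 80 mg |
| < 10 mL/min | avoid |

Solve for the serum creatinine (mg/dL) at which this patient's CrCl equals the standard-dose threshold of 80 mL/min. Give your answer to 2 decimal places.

0.71 mg/dL

Standard dose requires CrCl ≥ 80 mL/min.
Set (140 − 51) × 45.8 / (72 × SCr) = 80
SCr = (140 − 51) × 45.8 / (72 × 80) = 0.708 mg/dL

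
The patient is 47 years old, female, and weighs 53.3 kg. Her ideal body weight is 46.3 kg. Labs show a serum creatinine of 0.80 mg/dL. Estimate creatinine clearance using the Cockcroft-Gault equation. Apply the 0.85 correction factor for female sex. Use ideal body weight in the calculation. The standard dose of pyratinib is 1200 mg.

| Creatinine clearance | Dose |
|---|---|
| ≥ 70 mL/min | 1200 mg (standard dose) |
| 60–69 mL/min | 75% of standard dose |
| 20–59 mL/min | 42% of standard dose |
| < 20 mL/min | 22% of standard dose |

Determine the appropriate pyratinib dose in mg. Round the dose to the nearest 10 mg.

CrCl = (140 − 47) × 46.3 / (72 × 0.8) × 0.85 = 4305.9 / 57.60 × 0.85 ≈ 63.5 mL/min
CrCl ≈ 64 mL/min → bracket 60–69 mL/min.
75% of 1200 mg = 900 mg

900 mg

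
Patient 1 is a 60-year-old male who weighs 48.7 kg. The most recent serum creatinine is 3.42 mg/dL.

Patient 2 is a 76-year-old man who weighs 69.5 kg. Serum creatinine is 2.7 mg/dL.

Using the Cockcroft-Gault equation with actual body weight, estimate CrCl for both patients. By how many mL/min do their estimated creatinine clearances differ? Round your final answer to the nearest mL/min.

7 mL/min

Patient 1: CrCl = (140 − 60) × 48.7 / (72 × 3.42) = 3896.0 / 246.24 ≈ 15.8 mL/min
Patient 2: CrCl = (140 − 76) × 69.5 / (72 × 2.7) = 4448.0 / 194.40 ≈ 22.9 mL/min
|15.8 − 22.9| = 7.1 mL/min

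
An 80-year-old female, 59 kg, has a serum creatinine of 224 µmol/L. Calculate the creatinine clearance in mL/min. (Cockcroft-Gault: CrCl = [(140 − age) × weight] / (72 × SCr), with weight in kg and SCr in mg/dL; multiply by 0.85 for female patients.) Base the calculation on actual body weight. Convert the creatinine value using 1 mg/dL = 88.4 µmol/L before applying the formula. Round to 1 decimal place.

SCr = 224 / 88.4 = 2.534 mg/dL
CrCl = (140 − 80) × 59 / (72 × 2.534) × 0.85 = 3540.0 / 182.45 × 0.85 ≈ 16.5 mL/min

16.5 mL/min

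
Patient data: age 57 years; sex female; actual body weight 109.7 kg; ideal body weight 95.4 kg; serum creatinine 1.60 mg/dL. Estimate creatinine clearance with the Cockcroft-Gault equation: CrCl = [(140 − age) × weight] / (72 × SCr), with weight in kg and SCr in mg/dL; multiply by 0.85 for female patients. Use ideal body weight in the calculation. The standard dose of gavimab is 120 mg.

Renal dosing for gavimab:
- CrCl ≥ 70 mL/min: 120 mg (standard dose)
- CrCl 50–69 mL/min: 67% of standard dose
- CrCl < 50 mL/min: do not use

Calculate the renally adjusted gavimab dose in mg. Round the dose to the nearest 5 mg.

80 mg

CrCl = (140 − 57) × 95.4 / (72 × 1.6) × 0.85 = 7918.2 / 115.20 × 0.85 ≈ 58.4 mL/min
CrCl ≈ 58 mL/min → bracket 50–69 mL/min.
67% of 120 mg = 80.4 mg → 80 mg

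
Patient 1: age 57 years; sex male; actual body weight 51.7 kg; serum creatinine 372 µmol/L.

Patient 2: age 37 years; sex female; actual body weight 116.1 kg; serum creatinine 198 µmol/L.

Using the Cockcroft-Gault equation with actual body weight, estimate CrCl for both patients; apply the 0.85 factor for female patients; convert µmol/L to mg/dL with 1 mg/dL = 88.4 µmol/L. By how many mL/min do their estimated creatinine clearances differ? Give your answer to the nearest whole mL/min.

49 mL/min

Patient 1: SCr = 372 / 88.4 = 4.208 mg/dL
Patient 1: CrCl = (140 − 57) × 51.7 / (72 × 4.208) = 4291.1 / 302.98 ≈ 14.2 mL/min
Patient 2: SCr = 198 / 88.4 = 2.24 mg/dL
Patient 2: CrCl = (140 − 37) × 116.1 / (72 × 2.24) × 0.85 = 11958.3 / 161.28 × 0.85 ≈ 63.0 mL/min
|14.2 − 63.0| = 48.8 mL/min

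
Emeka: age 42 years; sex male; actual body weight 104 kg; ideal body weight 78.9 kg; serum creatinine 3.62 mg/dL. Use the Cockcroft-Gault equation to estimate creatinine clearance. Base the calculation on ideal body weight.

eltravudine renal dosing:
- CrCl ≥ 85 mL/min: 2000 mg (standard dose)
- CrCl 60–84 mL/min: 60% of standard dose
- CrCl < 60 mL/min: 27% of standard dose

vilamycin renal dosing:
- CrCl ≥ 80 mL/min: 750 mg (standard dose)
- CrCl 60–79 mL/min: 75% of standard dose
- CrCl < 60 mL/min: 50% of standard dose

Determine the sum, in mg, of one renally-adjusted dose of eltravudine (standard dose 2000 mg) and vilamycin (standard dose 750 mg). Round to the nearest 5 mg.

CrCl = (140 − 42) × 78.9 / (72 × 3.62) = 7732.2 / 260.64 ≈ 29.7 mL/min
CrCl ≈ 30 mL/min.
eltravudine: < 60 mL/min → 27% of 2000 mg = 540 mg.
vilamycin: < 60 mL/min → 50% of 750 mg = 375 mg.
Total = 540 + 375 = 915 mg.

915 mg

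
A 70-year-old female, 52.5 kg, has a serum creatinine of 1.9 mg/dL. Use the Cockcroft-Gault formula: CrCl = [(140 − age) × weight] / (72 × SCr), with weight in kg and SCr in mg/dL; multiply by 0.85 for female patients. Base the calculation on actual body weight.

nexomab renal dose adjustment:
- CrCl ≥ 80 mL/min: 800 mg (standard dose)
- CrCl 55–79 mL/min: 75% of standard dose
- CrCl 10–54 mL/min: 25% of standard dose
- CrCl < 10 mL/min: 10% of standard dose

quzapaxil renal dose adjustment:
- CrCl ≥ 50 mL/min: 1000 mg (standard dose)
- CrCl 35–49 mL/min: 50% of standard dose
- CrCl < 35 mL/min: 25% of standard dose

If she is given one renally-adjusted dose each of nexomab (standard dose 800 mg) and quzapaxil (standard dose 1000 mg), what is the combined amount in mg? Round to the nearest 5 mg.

CrCl = (140 − 70) × 52.5 / (72 × 1.9) × 0.85 = 3675.0 / 136.80 × 0.85 ≈ 22.8 mL/min
CrCl ≈ 23 mL/min.
nexomab: 10–54 mL/min → 25% of 800 mg = 200 mg.
quzapaxil: < 35 mL/min → 25% of 1000 mg = 250 mg.
Total = 200 + 250 = 450 mg.

450 mg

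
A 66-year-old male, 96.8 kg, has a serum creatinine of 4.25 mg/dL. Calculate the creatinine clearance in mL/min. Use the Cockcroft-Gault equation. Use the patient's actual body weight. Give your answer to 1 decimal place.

CrCl = (140 − 66) × 96.8 / (72 × 4.25) = 7163.2 / 306.00 ≈ 23.4 mL/min

23.4 mL/min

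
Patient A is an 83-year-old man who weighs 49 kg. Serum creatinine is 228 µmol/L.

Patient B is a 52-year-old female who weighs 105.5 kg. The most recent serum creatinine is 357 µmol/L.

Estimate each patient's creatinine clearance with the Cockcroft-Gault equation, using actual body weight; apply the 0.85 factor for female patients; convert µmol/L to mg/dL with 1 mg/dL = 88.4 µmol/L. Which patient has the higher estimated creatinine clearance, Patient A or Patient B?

Patient A: SCr = 228 / 88.4 = 2.579 mg/dL
Patient A: CrCl = (140 − 83) × 49 / (72 × 2.579) = 2793.0 / 185.69 ≈ 15.0 mL/min
Patient B: SCr = 357 / 88.4 = 4.038 mg/dL
Patient B: CrCl = (140 − 52) × 105.5 / (72 × 4.038) × 0.85 = 9284.0 / 290.74 × 0.85 ≈ 27.1 mL/min
15.0 vs 27.1 mL/min → Patient B is higher.

Patient B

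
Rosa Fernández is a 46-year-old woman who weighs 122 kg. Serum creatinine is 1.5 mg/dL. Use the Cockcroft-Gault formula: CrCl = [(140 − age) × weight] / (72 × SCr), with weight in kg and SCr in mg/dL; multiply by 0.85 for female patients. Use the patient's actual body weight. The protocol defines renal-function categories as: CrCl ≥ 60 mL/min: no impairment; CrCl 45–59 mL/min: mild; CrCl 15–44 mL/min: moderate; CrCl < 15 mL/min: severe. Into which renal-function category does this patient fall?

no impairment

CrCl = (140 − 46) × 122 / (72 × 1.5) × 0.85 = 11468.0 / 108.00 × 0.85 ≈ 90.3 mL/min
90 mL/min falls in the 'no impairment' range.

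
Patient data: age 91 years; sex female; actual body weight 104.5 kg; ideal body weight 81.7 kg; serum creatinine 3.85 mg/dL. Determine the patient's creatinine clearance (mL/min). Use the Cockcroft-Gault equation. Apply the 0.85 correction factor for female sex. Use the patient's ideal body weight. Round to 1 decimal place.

CrCl = (140 − 91) × 81.7 / (72 × 3.85) × 0.85 = 4003.3 / 277.20 × 0.85 ≈ 12.3 mL/min

12.3 mL/min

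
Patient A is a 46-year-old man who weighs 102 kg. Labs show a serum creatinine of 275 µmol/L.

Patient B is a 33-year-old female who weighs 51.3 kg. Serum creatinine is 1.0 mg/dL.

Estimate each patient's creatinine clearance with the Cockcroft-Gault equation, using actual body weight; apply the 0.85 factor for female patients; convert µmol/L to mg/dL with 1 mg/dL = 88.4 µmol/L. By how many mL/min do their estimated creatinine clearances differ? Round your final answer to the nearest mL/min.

22 mL/min

Patient A: SCr = 275 / 88.4 = 3.111 mg/dL
Patient A: CrCl = (140 − 46) × 102 / (72 × 3.111) = 9588.0 / 223.99 ≈ 42.8 mL/min
Patient B: CrCl = (140 − 33) × 51.3 / (72 × 1) × 0.85 = 5489.1 / 72.00 × 0.85 ≈ 64.8 mL/min
|42.8 − 64.8| = 22.0 mL/min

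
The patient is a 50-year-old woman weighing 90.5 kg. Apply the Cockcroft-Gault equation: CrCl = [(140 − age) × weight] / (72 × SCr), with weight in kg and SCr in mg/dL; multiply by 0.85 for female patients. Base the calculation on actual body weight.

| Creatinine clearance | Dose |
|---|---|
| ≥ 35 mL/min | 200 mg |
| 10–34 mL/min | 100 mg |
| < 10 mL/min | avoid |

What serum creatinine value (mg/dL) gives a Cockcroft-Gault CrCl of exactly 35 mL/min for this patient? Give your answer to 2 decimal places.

2.75 mg/dL

Standard dose requires CrCl ≥ 35 mL/min.
Set (140 − 50) × 90.5 × 0.85 / (72 × SCr) = 35
SCr = (140 − 50) × 90.5 × 0.85 / (72 × 35) = 2.747 mg/dL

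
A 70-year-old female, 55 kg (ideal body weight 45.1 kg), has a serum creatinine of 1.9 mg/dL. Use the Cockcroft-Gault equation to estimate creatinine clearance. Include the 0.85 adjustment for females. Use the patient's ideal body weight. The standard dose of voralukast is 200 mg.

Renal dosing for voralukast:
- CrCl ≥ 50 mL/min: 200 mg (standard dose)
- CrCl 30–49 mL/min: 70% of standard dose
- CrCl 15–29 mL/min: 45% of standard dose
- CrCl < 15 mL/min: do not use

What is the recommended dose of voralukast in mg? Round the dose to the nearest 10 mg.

CrCl = (140 − 70) × 45.1 / (72 × 1.9) × 0.85 = 3157.0 / 136.80 × 0.85 ≈ 19.6 mL/min
CrCl ≈ 20 mL/min → bracket 15–29 mL/min.
45% of 200 mg = 90 mg

90 mg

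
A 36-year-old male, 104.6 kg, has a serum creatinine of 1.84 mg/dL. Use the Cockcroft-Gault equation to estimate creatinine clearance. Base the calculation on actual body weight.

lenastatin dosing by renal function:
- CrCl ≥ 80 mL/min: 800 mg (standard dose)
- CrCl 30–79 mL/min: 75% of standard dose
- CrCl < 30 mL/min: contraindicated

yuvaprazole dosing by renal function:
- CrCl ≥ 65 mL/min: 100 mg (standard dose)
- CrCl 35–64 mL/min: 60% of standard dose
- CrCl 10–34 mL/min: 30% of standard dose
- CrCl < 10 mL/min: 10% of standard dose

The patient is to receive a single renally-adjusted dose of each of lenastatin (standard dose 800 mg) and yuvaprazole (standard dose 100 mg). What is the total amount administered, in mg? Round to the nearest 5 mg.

CrCl = (140 − 36) × 104.6 / (72 × 1.84) = 10878.4 / 132.48 ≈ 82.1 mL/min
CrCl ≈ 82 mL/min.
lenastatin: ≥ 80 mL/min → 100% of 800 mg = 800 mg.
yuvaprazole: ≥ 65 mL/min → 100% of 100 mg = 100 mg.
Total = 800 + 100 = 900 mg.

900 mg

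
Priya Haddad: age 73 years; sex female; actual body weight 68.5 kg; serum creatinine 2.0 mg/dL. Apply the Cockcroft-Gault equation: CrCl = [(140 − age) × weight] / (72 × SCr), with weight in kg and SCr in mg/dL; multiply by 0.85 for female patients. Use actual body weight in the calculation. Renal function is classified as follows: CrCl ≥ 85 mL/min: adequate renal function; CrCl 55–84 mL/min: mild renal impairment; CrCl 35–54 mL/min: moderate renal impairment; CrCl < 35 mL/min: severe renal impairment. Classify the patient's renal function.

severe renal impairment

CrCl = (140 − 73) × 68.5 / (72 × 2) × 0.85 = 4589.5 / 144.00 × 0.85 ≈ 27.1 mL/min
27 mL/min falls in the 'severe renal impairment' range.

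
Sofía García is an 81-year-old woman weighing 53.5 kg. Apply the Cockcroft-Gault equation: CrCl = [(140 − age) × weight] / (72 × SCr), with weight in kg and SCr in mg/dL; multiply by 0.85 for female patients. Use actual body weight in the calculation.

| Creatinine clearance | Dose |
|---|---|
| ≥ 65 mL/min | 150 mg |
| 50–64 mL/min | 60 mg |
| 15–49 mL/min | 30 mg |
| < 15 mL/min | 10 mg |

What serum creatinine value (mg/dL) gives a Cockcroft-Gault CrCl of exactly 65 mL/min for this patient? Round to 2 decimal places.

Standard dose requires CrCl ≥ 65 mL/min.
Set (140 − 81) × 53.5 × 0.85 / (72 × SCr) = 65
SCr = (140 − 81) × 53.5 × 0.85 / (72 × 65) = 0.573 mg/dL

0.57 mg/dL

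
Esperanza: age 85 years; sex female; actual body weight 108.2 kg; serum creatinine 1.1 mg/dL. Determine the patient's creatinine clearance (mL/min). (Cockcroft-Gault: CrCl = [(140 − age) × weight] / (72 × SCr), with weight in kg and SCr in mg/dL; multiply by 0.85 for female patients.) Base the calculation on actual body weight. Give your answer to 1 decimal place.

CrCl = (140 − 85) × 108.2 / (72 × 1.1) × 0.85 = 5951.0 / 79.20 × 0.85 ≈ 63.9 mL/min

63.9 mL/min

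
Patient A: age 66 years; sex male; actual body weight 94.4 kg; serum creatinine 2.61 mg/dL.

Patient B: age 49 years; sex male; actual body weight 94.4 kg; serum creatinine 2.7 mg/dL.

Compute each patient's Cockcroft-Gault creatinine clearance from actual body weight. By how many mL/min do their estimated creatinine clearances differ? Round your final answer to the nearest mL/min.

Patient A: CrCl = (140 − 66) × 94.4 / (72 × 2.61) = 6985.6 / 187.92 ≈ 37.2 mL/min
Patient B: CrCl = (140 − 49) × 94.4 / (72 × 2.7) = 8590.4 / 194.40 ≈ 44.2 mL/min
|37.2 − 44.2| = 7.0 mL/min

7 mL/min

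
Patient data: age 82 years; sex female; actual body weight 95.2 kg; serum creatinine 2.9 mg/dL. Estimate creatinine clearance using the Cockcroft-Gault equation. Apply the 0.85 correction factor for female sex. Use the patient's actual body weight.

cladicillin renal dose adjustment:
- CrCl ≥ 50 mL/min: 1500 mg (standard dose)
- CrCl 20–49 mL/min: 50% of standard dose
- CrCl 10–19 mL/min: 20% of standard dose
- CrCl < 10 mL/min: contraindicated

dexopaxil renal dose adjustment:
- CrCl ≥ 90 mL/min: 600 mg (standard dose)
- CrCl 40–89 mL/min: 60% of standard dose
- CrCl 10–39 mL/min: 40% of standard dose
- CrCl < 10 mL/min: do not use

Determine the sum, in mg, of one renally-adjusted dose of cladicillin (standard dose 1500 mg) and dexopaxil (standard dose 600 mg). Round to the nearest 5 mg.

CrCl = (140 − 82) × 95.2 / (72 × 2.9) × 0.85 = 5521.6 / 208.80 × 0.85 ≈ 22.5 mL/min
CrCl ≈ 22 mL/min.
cladicillin: 20–49 mL/min → 50% of 1500 mg = 750 mg.
dexopaxil: 10–39 mL/min → 40% of 600 mg = 240 mg.
Total = 750 + 240 = 990 mg.

990 mg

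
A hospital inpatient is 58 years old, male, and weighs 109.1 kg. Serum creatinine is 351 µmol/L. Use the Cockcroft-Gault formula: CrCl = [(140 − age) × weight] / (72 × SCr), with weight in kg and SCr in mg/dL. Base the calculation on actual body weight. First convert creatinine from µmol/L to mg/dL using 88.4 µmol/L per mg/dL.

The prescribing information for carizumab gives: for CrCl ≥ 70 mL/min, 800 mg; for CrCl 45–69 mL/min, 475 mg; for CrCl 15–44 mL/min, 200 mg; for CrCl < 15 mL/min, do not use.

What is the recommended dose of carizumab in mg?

SCr = 351 / 88.4 = 3.971 mg/dL
CrCl = (140 − 58) × 109.1 / (72 × 3.971) = 8946.2 / 285.91 ≈ 31.3 mL/min
CrCl ≈ 31 mL/min → bracket 15–44 mL/min.
Dose for this bracket: 200 mg.

200 mg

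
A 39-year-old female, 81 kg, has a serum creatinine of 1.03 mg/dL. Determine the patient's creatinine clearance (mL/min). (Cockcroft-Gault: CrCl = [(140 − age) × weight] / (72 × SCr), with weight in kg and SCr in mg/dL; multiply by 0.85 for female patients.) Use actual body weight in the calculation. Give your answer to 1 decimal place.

93.8 mL/min

CrCl = (140 − 39) × 81 / (72 × 1.03) × 0.85 = 8181.0 / 74.16 × 0.85 ≈ 93.8 mL/min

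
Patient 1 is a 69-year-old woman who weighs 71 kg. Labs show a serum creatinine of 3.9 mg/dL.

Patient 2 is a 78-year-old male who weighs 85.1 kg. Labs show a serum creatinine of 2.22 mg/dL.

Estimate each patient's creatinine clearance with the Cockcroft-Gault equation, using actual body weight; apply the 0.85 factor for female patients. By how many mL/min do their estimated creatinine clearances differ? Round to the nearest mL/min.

18 mL/min

Patient 1: CrCl = (140 − 69) × 71 / (72 × 3.9) × 0.85 = 5041.0 / 280.80 × 0.85 ≈ 15.3 mL/min
Patient 2: CrCl = (140 − 78) × 85.1 / (72 × 2.22) = 5276.2 / 159.84 ≈ 33.0 mL/min
|15.3 − 33.0| = 17.7 mL/min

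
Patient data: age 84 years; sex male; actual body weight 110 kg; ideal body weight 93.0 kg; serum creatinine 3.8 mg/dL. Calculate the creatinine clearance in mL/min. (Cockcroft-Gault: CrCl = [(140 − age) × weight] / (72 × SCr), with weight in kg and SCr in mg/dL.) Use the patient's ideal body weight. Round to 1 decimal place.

CrCl = (140 − 84) × 93 / (72 × 3.8) = 5208.0 / 273.60 ≈ 19.0 mL/min

19.0 mL/min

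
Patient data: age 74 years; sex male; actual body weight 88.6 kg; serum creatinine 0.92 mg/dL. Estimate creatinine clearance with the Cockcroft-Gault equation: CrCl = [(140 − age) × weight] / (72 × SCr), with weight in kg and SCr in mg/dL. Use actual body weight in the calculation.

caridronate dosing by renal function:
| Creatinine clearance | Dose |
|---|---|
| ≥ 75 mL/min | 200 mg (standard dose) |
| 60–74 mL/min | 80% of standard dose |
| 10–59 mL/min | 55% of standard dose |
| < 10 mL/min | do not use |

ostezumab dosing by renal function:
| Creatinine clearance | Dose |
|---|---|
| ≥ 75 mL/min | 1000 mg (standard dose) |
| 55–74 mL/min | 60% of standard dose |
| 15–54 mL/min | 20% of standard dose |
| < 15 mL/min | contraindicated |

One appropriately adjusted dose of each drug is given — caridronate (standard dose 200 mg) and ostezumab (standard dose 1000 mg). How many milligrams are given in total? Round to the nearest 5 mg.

1200 mg

CrCl = (140 − 74) × 88.6 / (72 × 0.92) = 5847.6 / 66.24 ≈ 88.3 mL/min
CrCl ≈ 88 mL/min.
caridronate: ≥ 75 mL/min → 100% of 200 mg = 200 mg.
ostezumab: ≥ 75 mL/min → 100% of 1000 mg = 1000 mg.
Total = 200 + 1000 = 1200 mg.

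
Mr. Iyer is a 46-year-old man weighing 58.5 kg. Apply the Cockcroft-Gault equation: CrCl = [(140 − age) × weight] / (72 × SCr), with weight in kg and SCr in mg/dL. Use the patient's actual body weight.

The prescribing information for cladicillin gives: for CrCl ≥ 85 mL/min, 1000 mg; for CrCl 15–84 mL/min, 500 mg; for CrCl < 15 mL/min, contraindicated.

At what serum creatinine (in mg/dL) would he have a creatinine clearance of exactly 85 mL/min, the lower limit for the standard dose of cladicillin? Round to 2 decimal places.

0.90 mg/dL

Standard dose requires CrCl ≥ 85 mL/min.
Set (140 − 46) × 58.5 / (72 × SCr) = 85
SCr = (140 − 46) × 58.5 / (72 × 85) = 0.899 mg/dL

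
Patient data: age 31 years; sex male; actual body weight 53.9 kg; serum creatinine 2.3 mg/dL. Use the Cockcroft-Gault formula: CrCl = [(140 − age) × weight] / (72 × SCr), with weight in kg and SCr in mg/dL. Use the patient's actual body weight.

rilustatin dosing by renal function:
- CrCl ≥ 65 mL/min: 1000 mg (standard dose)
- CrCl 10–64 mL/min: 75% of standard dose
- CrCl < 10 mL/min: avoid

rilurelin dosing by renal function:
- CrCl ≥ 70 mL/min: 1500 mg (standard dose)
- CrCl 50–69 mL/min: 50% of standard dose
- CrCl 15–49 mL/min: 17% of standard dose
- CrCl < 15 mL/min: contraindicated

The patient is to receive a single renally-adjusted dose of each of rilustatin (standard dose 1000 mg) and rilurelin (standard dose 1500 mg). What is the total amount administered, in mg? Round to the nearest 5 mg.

CrCl = (140 − 31) × 53.9 / (72 × 2.3) = 5875.1 / 165.60 ≈ 35.5 mL/min
CrCl ≈ 35 mL/min.
rilustatin: 10–64 mL/min → 75% of 1000 mg = 750 mg.
rilurelin: 15–49 mL/min → 17% of 1500 mg = 255 mg.
Total = 750 + 255 = 1005 mg.

1005 mg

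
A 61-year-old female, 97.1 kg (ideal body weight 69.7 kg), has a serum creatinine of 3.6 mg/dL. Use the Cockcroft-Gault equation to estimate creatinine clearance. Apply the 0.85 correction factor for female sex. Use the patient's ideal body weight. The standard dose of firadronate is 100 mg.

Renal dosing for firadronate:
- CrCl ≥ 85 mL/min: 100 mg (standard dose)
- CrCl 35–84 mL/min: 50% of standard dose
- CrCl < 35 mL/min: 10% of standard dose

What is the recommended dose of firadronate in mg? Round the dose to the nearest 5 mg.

CrCl = (140 − 61) × 69.7 / (72 × 3.6) × 0.85 = 5506.3 / 259.20 × 0.85 ≈ 18.1 mL/min
CrCl ≈ 18 mL/min → bracket < 35 mL/min.
10% of 100 mg = 10 mg

10 mg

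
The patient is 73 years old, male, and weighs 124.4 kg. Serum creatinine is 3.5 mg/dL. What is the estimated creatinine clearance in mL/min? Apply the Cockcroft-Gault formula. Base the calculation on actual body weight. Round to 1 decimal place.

33.1 mL/min

CrCl = (140 − 73) × 124.4 / (72 × 3.5) = 8334.8 / 252.00 ≈ 33.1 mL/min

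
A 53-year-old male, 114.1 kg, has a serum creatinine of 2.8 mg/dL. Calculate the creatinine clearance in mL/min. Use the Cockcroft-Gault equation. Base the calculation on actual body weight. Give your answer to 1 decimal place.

49.2 mL/min

CrCl = (140 − 53) × 114.1 / (72 × 2.8) = 9926.7 / 201.60 ≈ 49.2 mL/min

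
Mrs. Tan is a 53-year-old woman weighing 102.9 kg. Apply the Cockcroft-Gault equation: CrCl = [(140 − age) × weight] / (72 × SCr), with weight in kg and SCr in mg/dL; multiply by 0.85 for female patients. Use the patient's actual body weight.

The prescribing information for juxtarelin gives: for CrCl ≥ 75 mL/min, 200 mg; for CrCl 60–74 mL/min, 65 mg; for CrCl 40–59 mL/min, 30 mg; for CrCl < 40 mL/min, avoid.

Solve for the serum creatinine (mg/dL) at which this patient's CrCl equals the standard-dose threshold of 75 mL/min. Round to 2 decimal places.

Standard dose requires CrCl ≥ 75 mL/min.
Set (140 − 53) × 102.9 × 0.85 / (72 × SCr) = 75
SCr = (140 − 53) × 102.9 × 0.85 / (72 × 75) = 1.409 mg/dL

1.41 mg/dL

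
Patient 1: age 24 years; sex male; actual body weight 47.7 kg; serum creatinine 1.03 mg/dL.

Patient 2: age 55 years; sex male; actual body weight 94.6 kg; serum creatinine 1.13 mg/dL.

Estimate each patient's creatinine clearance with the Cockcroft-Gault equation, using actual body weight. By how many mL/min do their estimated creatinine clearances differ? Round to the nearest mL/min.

Patient 1: CrCl = (140 − 24) × 47.7 / (72 × 1.03) = 5533.2 / 74.16 ≈ 74.6 mL/min
Patient 2: CrCl = (140 − 55) × 94.6 / (72 × 1.13) = 8041.0 / 81.36 ≈ 98.8 mL/min
|74.6 − 98.8| = 24.2 mL/min

24 mL/min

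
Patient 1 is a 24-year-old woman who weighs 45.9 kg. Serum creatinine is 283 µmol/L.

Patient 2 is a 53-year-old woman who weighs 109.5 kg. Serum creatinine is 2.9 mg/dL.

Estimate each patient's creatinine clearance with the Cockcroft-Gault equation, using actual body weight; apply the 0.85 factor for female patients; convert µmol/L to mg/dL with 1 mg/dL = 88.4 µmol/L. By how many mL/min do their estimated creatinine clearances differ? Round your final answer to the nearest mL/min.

Patient 1: SCr = 283 / 88.4 = 3.201 mg/dL
Patient 1: CrCl = (140 − 24) × 45.9 / (72 × 3.201) × 0.85 = 5324.4 / 230.47 × 0.85 ≈ 19.6 mL/min
Patient 2: CrCl = (140 − 53) × 109.5 / (72 × 2.9) × 0.85 = 9526.5 / 208.80 × 0.85 ≈ 38.8 mL/min
|19.6 − 38.8| = 19.2 mL/min

19 mL/min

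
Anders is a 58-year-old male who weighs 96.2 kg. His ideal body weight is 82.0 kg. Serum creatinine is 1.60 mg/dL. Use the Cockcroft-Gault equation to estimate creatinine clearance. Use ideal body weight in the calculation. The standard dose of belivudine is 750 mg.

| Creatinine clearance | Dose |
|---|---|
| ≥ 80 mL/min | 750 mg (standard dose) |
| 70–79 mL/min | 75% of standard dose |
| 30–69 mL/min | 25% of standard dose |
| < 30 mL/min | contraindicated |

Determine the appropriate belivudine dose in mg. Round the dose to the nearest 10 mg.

CrCl = (140 − 58) × 82 / (72 × 1.6) = 6724.0 / 115.20 ≈ 58.4 mL/min
CrCl ≈ 58 mL/min → bracket 30–69 mL/min.
25% of 750 mg = 187.5 mg → 190 mg

190 mg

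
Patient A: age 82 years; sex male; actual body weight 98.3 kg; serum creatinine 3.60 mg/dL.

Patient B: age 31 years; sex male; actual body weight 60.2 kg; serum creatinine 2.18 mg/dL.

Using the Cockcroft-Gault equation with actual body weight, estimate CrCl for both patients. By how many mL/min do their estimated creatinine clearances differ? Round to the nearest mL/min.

20 mL/min

Patient A: CrCl = (140 − 82) × 98.3 / (72 × 3.6) = 5701.4 / 259.20 ≈ 22.0 mL/min
Patient B: CrCl = (140 − 31) × 60.2 / (72 × 2.18) = 6561.8 / 156.96 ≈ 41.8 mL/min
|22.0 − 41.8| = 19.8 mL/min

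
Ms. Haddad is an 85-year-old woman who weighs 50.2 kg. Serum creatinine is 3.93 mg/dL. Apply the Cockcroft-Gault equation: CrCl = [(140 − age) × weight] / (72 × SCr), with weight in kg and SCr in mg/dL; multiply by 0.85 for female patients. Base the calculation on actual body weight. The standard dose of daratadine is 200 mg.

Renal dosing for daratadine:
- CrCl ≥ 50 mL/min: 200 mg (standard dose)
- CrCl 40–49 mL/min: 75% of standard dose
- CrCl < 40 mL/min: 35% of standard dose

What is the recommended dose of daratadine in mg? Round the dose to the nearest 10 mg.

70 mg

CrCl = (140 − 85) × 50.2 / (72 × 3.93) × 0.85 = 2761.0 / 282.96 × 0.85 ≈ 8.3 mL/min
CrCl ≈ 8 mL/min → bracket < 40 mL/min.
35% of 200 mg = 70 mg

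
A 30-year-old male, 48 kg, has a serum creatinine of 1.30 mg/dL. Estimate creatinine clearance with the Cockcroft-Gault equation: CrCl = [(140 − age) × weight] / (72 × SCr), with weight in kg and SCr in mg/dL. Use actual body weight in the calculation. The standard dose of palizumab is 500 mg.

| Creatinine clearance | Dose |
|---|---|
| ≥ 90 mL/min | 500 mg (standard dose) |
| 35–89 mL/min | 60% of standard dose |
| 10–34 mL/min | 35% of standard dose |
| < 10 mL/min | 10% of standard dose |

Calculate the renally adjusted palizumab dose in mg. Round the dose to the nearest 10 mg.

300 mg

CrCl = (140 − 30) × 48 / (72 × 1.3) = 5280.0 / 93.60 ≈ 56.4 mL/min
CrCl ≈ 56 mL/min → bracket 35–89 mL/min.
60% of 500 mg = 300 mg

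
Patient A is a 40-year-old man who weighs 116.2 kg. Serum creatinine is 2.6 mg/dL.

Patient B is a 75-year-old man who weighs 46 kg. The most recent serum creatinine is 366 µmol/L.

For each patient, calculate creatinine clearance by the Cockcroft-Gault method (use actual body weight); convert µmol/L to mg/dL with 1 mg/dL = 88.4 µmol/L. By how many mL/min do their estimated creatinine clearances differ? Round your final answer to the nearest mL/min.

52 mL/min

Patient A: CrCl = (140 − 40) × 116.2 / (72 × 2.6) = 11620.0 / 187.20 ≈ 62.1 mL/min
Patient B: SCr = 366 / 88.4 = 4.14 mg/dL
Patient B: CrCl = (140 − 75) × 46 / (72 × 4.14) = 2990.0 / 298.08 ≈ 10.0 mL/min
|62.1 − 10.0| = 52.1 mL/min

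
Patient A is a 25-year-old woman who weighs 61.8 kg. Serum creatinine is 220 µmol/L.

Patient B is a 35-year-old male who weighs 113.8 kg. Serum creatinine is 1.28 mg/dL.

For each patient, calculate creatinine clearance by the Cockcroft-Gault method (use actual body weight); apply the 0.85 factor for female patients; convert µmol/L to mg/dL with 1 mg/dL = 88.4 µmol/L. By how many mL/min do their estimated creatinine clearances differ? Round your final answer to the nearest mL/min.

Patient A: SCr = 220 / 88.4 = 2.489 mg/dL
Patient A: CrCl = (140 − 25) × 61.8 / (72 × 2.489) × 0.85 = 7107.0 / 179.21 × 0.85 ≈ 33.7 mL/min
Patient B: CrCl = (140 − 35) × 113.8 / (72 × 1.28) = 11949.0 / 92.16 ≈ 129.7 mL/min
|33.7 − 129.7| = 96.0 mL/min

96 mL/min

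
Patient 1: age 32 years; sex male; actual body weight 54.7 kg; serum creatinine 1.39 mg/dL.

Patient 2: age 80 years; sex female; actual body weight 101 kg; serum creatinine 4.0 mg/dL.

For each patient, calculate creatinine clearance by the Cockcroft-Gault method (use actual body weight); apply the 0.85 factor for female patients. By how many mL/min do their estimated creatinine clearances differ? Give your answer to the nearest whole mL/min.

Patient 1: CrCl = (140 − 32) × 54.7 / (72 × 1.39) = 5907.6 / 100.08 ≈ 59.0 mL/min
Patient 2: CrCl = (140 − 80) × 101 / (72 × 4) × 0.85 = 6060.0 / 288.00 × 0.85 ≈ 17.9 mL/min
|59.0 − 17.9| = 41.1 mL/min

41 mL/min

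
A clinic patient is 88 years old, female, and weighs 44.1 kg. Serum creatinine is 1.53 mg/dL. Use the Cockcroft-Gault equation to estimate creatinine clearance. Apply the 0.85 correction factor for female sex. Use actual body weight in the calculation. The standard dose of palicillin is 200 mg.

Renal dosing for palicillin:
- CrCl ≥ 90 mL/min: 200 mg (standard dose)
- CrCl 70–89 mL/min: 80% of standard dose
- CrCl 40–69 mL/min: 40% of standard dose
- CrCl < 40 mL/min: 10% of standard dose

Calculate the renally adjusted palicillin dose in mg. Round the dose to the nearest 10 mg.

CrCl = (140 − 88) × 44.1 / (72 × 1.53) × 0.85 = 2293.2 / 110.16 × 0.85 ≈ 17.7 mL/min
CrCl ≈ 18 mL/min → bracket < 40 mL/min.
10% of 200 mg = 20 mg

20 mg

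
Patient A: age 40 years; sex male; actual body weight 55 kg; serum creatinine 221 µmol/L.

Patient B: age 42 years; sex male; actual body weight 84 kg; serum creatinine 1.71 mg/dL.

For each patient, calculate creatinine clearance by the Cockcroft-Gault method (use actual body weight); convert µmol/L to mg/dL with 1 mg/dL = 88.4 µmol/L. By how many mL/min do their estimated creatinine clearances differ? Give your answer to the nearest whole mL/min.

36 mL/min

Patient A: SCr = 221 / 88.4 = 2.5 mg/dL
Patient A: CrCl = (140 − 40) × 55 / (72 × 2.5) = 5500.0 / 180.00 ≈ 30.6 mL/min
Patient B: CrCl = (140 − 42) × 84 / (72 × 1.71) = 8232.0 / 123.12 ≈ 66.9 mL/min
|30.6 − 66.9| = 36.3 mL/min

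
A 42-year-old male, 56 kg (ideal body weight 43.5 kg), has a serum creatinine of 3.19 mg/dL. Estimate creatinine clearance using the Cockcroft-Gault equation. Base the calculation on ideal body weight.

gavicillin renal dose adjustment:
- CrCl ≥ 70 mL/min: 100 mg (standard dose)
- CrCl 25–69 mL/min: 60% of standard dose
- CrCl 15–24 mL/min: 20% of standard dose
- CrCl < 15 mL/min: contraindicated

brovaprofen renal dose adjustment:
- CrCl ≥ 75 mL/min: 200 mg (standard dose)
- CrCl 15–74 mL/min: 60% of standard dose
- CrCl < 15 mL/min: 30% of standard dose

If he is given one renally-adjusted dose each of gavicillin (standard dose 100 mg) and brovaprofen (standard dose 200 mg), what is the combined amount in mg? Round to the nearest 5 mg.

140 mg

CrCl = (140 − 42) × 43.5 / (72 × 3.19) = 4263.0 / 229.68 ≈ 18.6 mL/min
CrCl ≈ 19 mL/min.
gavicillin: 15–24 mL/min → 20% of 100 mg = 20 mg.
brovaprofen: 15–74 mL/min → 60% of 200 mg = 120 mg.
Total = 20 + 120 = 140 mg.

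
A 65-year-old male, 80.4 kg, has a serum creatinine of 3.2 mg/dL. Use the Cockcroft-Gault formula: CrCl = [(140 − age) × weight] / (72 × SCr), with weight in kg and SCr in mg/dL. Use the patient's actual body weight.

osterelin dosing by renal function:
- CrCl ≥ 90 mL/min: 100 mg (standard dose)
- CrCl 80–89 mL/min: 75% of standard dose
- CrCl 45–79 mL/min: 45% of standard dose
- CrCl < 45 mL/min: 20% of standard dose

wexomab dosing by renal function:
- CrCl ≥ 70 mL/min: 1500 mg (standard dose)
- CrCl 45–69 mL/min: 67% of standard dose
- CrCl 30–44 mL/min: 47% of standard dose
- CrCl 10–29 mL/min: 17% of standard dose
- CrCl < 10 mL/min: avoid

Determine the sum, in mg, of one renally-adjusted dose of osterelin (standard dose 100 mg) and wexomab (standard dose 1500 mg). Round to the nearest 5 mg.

275 mg

CrCl = (140 − 65) × 80.4 / (72 × 3.2) = 6030.0 / 230.40 ≈ 26.2 mL/min
CrCl ≈ 26 mL/min.
osterelin: < 45 mL/min → 20% of 100 mg = 20 mg.
wexomab: 10–29 mL/min → 17% of 1500 mg = 255 mg.
Total = 20 + 255 = 275 mg.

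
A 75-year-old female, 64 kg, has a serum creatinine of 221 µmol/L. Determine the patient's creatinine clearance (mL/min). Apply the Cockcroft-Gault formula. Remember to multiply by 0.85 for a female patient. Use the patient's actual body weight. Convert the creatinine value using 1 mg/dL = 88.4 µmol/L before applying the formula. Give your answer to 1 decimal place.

19.6 mL/min

SCr = 221 / 88.4 = 2.5 mg/dL
CrCl = (140 − 75) × 64 / (72 × 2.5) × 0.85 = 4160.0 / 180.00 × 0.85 ≈ 19.6 mL/min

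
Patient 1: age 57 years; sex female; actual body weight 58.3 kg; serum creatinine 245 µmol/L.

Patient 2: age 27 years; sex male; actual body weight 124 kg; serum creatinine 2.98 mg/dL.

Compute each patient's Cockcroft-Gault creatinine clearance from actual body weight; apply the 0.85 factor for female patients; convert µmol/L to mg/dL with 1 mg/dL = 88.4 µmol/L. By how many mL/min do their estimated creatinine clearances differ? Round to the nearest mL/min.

45 mL/min

Patient 1: SCr = 245 / 88.4 = 2.771 mg/dL
Patient 1: CrCl = (140 − 57) × 58.3 / (72 × 2.771) × 0.85 = 4838.9 / 199.51 × 0.85 ≈ 20.6 mL/min
Patient 2: CrCl = (140 − 27) × 124 / (72 × 2.98) = 14012.0 / 214.56 ≈ 65.3 mL/min
|20.6 − 65.3| = 44.7 mL/min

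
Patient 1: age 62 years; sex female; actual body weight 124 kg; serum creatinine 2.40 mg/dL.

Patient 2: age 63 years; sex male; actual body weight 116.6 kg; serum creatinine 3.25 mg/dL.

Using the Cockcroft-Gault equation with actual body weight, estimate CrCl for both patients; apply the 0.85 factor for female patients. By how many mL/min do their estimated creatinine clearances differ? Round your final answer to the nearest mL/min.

Patient 1: CrCl = (140 − 62) × 124 / (72 × 2.4) × 0.85 = 9672.0 / 172.80 × 0.85 ≈ 47.6 mL/min
Patient 2: CrCl = (140 − 63) × 116.6 / (72 × 3.25) = 8978.2 / 234.00 ≈ 38.4 mL/min
|47.6 − 38.4| = 9.2 mL/min

9 mL/min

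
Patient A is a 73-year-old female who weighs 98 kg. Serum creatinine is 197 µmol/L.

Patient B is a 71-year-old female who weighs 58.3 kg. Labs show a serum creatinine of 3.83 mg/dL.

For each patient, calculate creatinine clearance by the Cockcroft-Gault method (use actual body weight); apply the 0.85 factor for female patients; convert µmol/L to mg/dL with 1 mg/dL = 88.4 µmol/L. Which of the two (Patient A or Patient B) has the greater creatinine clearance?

Patient A: SCr = 197 / 88.4 = 2.229 mg/dL
Patient A: CrCl = (140 − 73) × 98 / (72 × 2.229) × 0.85 = 6566.0 / 160.49 × 0.85 ≈ 34.8 mL/min
Patient B: CrCl = (140 − 71) × 58.3 / (72 × 3.83) × 0.85 = 4022.7 / 275.76 × 0.85 ≈ 12.4 mL/min
34.8 vs 12.4 mL/min → Patient A is higher.

Patient A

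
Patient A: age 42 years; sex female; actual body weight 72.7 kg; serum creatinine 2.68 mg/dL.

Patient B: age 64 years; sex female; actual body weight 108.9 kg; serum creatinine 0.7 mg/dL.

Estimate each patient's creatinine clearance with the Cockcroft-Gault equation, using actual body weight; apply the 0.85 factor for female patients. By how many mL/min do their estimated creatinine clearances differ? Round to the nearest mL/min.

108 mL/min

Patient A: CrCl = (140 − 42) × 72.7 / (72 × 2.68) × 0.85 = 7124.6 / 192.96 × 0.85 ≈ 31.4 mL/min
Patient B: CrCl = (140 − 64) × 108.9 / (72 × 0.7) × 0.85 = 8276.4 / 50.40 × 0.85 ≈ 139.6 mL/min
|31.4 − 139.6| = 108.2 mL/min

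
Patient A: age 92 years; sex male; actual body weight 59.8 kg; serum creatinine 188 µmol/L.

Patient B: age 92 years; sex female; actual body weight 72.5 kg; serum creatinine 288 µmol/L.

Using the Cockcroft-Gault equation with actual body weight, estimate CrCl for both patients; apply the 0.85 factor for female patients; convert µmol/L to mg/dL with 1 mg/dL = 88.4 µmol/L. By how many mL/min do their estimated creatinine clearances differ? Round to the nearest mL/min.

Patient A: SCr = 188 / 88.4 = 2.127 mg/dL
Patient A: CrCl = (140 − 92) × 59.8 / (72 × 2.127) = 2870.4 / 153.14 ≈ 18.7 mL/min
Patient B: SCr = 288 / 88.4 = 3.258 mg/dL
Patient B: CrCl = (140 − 92) × 72.5 / (72 × 3.258) × 0.85 = 3480.0 / 234.58 × 0.85 ≈ 12.6 mL/min
|18.7 − 12.6| = 6.1 mL/min

6 mL/min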